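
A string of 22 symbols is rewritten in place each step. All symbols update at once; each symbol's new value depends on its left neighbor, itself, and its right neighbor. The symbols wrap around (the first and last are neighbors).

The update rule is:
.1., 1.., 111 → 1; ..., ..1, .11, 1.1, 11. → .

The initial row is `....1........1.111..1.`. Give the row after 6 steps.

step 1: ....11.......1..1.1.11
step 2: 1.....1......11.1.1...
step 3: 11....11........1.11..
step 4: ..1.....1.......1...1.
step 5: ..11....11......11..11
step 6: 1...1.....1.......1...

1...1.....1.......1...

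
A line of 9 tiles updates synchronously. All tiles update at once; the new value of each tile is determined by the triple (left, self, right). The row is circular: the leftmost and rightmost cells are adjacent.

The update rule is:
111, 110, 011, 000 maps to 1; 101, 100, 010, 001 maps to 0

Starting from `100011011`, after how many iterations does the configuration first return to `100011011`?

2

101011011
100011011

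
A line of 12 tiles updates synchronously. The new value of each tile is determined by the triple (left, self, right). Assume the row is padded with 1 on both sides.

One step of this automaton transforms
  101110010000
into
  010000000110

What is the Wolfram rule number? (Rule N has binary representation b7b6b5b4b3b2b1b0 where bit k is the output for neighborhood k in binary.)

position 3: 111 → 0  (bit 7 = 0)
position 0: 110 → 0  (bit 6 = 0)
position 1: 101 → 1  (bit 5 = 1)
position 5: 100 → 0  (bit 4 = 0)
position 2: 011 → 0  (bit 3 = 0)
position 7: 010 → 0  (bit 2 = 0)
position 6: 001 → 0  (bit 1 = 0)
position 9: 000 → 1  (bit 0 = 1)
bits b7..b0 = 00100001 = 33

33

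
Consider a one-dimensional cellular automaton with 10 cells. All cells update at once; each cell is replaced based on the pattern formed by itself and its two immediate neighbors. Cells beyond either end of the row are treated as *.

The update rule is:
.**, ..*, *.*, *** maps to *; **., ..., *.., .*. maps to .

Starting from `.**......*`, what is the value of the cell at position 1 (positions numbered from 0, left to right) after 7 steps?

step 1: **......**
step 2: *......***
step 3: ......****
step 4: .....*****
step 5: ....******
step 6: ...*******
step 7: ..********
position 1 holds .

.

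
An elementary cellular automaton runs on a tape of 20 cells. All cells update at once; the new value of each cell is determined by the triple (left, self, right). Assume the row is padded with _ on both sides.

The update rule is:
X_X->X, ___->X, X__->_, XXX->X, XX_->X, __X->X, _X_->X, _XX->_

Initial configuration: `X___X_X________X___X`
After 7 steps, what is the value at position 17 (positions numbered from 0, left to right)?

X

X_XXXXX_XXXXXXXX_XXX
XX_XXXXX_XXXXXXXX_XX
_XX_XXXXX_XXXXXXXX_X
X_XX_XXXXX_XXXXXXXXX
XX_XX_XXXXX_XXXXXXXX
_XX_XX_XXXXX_XXXXXXX
X_XX_XX_XXXXX_XXXXXX
position 17 holds X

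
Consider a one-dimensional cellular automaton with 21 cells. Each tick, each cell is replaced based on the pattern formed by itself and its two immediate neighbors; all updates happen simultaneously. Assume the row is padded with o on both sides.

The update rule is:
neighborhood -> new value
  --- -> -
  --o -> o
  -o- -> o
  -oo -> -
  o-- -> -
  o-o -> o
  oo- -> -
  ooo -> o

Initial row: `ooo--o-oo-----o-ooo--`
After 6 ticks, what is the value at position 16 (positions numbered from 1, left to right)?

o

oo--ooo------ooo-o--o
o--o-o------o-o-oo-o-
--oooo-----ooooo--ooo
-o-oo-----o-ooo--o-oo
ooo------ooo-o--ooo-o
oo------o-o-oo-o-o-o-
position 16 holds o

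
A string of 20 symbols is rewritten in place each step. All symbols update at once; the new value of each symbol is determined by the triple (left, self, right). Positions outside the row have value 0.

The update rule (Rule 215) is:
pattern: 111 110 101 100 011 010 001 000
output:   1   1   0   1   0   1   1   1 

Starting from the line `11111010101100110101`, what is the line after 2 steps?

10111010111011010101

01111010100111010101
10111010111011010101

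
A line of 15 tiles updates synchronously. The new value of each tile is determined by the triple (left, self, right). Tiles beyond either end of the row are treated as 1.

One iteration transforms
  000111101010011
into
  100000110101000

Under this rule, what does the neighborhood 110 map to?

1

At position 6 the neighborhood is 110; the next row has 1 there.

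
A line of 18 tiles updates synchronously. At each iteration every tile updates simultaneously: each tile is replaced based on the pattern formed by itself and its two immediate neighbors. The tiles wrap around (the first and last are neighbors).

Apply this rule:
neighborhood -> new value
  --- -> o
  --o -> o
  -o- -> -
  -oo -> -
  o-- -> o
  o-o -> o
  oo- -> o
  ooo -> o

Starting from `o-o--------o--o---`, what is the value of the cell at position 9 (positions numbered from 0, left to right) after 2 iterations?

o

-o-oooooooo-oo-ooo
o-o-oooooooo-oo-oo
position 9 holds o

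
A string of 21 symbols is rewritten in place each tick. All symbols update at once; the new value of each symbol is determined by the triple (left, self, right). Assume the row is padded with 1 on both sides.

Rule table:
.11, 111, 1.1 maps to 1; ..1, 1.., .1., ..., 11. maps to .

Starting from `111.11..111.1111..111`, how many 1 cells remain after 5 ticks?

6

11.11...11.1111...111
1.11....1.1111....111
.11......1111.....111
11.......111......111
1........11.......111
count of 1: 6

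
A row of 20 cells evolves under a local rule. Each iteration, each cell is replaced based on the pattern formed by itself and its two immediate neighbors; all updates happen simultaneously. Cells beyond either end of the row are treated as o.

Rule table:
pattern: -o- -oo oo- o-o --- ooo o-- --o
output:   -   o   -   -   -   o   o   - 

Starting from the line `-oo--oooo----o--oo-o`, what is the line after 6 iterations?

-o-o-ooo-o----o-o--o
-----oo---o------o-o
o----o-o---o-------o
-o------o---o------o
--o------o---o-----o
o--o------o---o----o

o--o------o---o----o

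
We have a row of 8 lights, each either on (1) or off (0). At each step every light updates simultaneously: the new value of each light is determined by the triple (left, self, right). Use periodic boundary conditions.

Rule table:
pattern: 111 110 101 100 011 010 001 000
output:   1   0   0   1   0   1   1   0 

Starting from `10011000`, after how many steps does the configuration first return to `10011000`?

11100101
11011100
00001011
10011000

4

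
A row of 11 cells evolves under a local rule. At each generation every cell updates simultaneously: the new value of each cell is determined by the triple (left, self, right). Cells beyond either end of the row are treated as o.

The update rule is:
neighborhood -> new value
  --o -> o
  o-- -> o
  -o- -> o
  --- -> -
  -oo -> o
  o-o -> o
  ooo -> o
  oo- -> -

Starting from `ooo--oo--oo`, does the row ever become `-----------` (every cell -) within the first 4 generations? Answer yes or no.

generation 1: oo-ooo-oooo
generation 2: o-ooo-ooooo
generation 3: -ooo-oooooo
generation 4: ooo-ooooooo
generation 4 is ooo-ooooooo, still not uniform -

no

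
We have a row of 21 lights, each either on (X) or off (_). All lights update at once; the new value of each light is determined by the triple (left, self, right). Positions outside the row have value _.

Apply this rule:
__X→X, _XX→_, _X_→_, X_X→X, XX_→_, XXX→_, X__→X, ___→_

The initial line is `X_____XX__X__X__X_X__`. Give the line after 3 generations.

_X___X__XX_XX_XX_X_X_
X_X_X_XX__X__X__X_X_X
_X_X_X__XX_XX_XX_X_X_

_X_X_X__XX_XX_XX_X_X_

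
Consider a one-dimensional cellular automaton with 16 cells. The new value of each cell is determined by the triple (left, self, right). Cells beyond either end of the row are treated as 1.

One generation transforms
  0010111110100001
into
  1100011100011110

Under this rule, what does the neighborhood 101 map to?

0

At position 3 the neighborhood is 101; the next row has 0 there.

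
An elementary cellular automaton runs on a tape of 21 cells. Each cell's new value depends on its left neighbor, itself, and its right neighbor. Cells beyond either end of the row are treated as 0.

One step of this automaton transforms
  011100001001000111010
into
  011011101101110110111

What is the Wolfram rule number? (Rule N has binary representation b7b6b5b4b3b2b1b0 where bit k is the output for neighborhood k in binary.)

189

position 2: 111 → 1  (bit 7 = 1)
position 3: 110 → 0  (bit 6 = 0)
position 18: 101 → 1  (bit 5 = 1)
position 4: 100 → 1  (bit 4 = 1)
position 1: 011 → 1  (bit 3 = 1)
position 8: 010 → 1  (bit 2 = 1)
position 0: 001 → 0  (bit 1 = 0)
position 5: 000 → 1  (bit 0 = 1)
bits b7..b0 = 10111101 = 189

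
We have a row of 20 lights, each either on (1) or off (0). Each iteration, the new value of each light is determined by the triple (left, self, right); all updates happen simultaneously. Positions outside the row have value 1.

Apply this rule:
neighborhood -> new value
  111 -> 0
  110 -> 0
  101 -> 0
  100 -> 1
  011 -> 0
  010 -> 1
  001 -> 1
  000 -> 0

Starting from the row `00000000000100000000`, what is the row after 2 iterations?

10000000001110000001
01000000010001000010

01000000010001000010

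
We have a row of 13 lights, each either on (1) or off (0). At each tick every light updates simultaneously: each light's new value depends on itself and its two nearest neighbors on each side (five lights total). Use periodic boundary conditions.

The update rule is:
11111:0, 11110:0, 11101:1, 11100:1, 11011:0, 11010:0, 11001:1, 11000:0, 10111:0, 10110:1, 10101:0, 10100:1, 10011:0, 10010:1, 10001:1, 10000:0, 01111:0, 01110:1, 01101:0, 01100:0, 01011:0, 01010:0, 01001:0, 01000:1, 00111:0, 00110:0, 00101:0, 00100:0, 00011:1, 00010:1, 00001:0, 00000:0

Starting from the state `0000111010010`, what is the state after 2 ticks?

0001011010101
1110010000001

1110010000001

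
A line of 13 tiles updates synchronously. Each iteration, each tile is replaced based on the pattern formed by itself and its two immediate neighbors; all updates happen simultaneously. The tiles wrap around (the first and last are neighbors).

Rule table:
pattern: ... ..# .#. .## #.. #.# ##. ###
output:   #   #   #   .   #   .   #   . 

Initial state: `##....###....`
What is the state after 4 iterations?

iteration 1: .#####..#####
iteration 2: .....###....#
iteration 3: #####..######
iteration 4: ....###......

....###......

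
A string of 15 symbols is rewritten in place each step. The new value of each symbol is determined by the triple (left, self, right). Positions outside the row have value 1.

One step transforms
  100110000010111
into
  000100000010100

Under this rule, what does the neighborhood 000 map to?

0

At position 6 the neighborhood is 000; the next row has 0 there.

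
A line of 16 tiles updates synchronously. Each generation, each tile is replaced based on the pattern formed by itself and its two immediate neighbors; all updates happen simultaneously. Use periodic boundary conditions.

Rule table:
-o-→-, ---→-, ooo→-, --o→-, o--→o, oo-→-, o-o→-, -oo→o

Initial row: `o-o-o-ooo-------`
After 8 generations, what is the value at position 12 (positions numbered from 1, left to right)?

------o--o------
-------o--o-----
--------o--o----
---------o--o---
----------o--o--
-----------o--o-
------------o--o
o------------o--
position 12 holds -

-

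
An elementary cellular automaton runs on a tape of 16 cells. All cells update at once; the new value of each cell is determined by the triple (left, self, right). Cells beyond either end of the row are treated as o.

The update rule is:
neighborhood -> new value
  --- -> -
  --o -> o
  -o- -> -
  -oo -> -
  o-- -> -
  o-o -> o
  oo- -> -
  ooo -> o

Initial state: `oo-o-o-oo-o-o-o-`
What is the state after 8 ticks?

tick 1: o-o-o-o--o-o-o-o
tick 2: -o-o-o--o-o-o-o-
tick 3: o-o-o--o-o-o-o-o
tick 4: -o-o--o-o-o-o-o-
tick 5: o-o--o-o-o-o-o-o
tick 6: -o--o-o-o-o-o-o-
tick 7: o--o-o-o-o-o-o-o
tick 8: --o-o-o-o-o-o-o-

--o-o-o-o-o-o-o-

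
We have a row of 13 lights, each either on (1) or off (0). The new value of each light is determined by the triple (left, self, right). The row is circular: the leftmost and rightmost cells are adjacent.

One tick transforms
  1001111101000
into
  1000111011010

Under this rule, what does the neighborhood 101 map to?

At position 8 the neighborhood is 101; the next row has 1 there.

1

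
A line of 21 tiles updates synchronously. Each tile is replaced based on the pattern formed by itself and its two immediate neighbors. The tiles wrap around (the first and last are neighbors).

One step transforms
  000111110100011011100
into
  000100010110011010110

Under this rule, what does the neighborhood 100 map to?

1

At position 10 the neighborhood is 100; the next row has 1 there.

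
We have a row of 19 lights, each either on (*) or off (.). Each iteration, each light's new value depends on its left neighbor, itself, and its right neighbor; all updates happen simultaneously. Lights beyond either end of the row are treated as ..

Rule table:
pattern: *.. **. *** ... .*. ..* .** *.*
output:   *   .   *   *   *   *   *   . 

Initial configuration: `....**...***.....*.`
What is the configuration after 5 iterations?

*.*****.*******.***

*****.*****.*******
****..****..******.
***.*****.*******.*
**..****..******..*
*.*****.*******.***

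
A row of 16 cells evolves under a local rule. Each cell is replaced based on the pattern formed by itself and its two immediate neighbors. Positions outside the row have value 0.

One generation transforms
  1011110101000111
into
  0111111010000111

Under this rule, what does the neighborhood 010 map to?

At position 0 the neighborhood is 010; the next row has 0 there.

0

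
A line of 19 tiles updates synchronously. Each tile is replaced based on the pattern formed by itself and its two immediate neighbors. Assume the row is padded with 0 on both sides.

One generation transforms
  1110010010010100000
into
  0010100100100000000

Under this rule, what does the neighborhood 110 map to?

At position 2 the neighborhood is 110; the next row has 1 there.

1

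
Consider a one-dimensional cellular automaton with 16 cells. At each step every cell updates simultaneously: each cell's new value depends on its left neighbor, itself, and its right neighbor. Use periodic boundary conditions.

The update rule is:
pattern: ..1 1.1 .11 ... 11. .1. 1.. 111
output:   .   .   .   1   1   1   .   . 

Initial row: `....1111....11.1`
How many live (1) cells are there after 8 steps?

6

.11....1.11..1.1
..1.11.1..1..1.1
..1..1.1..1..1.1
..1..1.1..1..1.1  (fixed point — unchanged through step 8)
count of 1: 6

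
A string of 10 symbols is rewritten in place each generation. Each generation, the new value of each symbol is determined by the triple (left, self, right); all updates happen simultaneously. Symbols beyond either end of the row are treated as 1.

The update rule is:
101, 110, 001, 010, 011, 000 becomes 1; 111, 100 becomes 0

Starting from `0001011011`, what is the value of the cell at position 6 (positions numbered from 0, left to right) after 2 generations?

0111111110
1100000011
position 6 holds 0

0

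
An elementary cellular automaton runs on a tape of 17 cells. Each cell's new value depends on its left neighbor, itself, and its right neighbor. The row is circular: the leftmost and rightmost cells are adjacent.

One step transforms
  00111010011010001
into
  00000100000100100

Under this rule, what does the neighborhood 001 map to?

0

At position 1 the neighborhood is 001; the next row has 0 there.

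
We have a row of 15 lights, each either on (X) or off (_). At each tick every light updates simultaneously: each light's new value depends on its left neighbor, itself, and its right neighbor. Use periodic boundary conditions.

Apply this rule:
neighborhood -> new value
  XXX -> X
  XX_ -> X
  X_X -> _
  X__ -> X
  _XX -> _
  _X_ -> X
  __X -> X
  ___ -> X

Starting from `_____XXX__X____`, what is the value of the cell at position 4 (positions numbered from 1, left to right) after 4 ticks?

X

XXXXX_XXXXXXXXX
XXXXX__XXXXXXXX
XXXXXXX_XXXXXXX
XXXXXXX__XXXXXX
position 4 holds X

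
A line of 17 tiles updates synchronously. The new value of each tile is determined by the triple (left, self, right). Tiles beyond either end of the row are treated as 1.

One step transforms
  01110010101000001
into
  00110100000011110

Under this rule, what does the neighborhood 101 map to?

At position 0 the neighborhood is 101; the next row has 0 there.

0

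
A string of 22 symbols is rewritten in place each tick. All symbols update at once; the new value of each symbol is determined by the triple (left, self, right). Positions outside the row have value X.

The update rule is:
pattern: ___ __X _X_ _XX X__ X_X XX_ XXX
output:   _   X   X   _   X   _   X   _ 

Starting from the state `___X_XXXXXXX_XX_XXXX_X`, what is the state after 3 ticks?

X_XX_______X__X____X__
X__XX_____XXXXXX__XXXX
XXX_XX___X_____XXX____

XXX_XX___X_____XXX____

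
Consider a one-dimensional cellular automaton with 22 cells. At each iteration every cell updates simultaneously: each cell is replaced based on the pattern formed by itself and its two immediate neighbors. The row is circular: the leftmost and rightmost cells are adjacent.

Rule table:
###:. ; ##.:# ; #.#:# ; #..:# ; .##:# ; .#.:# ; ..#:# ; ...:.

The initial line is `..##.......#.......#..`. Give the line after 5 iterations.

.##..##.##...##.##.##.

iteration 1: .####.....###.....###.
iteration 2: ##..##...##.##...##.##
iteration 3: .######.#######.#####.
iteration 4: ##....###.....###...##
iteration 5: .##..##.##...##.##.##.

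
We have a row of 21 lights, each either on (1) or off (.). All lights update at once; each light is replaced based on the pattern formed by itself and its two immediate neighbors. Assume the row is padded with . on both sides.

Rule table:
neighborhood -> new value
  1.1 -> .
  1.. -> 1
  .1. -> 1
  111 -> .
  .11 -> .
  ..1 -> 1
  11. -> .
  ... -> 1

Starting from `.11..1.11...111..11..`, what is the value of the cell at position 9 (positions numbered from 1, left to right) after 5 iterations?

1..111...111...11..11
111...111...111..11..
...111...111...11..11
111...111...111..11..  (repeats iteration 2; period 2)
iteration 5: ...111...111...11..11
position 9 holds .

.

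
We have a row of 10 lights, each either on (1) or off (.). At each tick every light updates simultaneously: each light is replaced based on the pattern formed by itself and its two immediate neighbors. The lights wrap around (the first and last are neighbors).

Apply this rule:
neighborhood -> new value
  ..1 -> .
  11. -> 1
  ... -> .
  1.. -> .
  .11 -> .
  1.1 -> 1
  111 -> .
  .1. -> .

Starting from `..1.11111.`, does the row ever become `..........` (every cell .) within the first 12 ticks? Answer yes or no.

...1....1.
..........
all cells are . at tick 2

yes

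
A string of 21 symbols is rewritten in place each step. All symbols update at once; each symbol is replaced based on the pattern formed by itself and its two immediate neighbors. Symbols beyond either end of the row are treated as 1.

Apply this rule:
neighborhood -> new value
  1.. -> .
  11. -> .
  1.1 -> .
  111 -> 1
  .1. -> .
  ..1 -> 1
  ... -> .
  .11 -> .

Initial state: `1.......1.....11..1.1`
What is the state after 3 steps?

.......1.....1...1...
......1.....1...1...1
.....1.....1...1...1.

.....1.....1...1...1.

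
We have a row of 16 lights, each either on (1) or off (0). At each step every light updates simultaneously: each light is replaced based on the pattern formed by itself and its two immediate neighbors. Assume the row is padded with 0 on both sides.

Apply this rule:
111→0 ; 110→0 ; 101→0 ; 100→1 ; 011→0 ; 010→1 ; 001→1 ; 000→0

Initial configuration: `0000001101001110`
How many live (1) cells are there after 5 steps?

step 1: 0000010001110001
step 2: 0000111010001011
step 3: 0001000011011000
step 4: 0011100100000100
step 5: 0100011110001110
count of 1: 8

8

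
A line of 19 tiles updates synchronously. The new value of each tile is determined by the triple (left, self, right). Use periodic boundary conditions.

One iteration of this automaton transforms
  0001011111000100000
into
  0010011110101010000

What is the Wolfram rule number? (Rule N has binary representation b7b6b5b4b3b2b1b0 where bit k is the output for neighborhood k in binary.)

position 6: 111 → 1  (bit 7 = 1)
position 9: 110 → 0  (bit 6 = 0)
position 4: 101 → 0  (bit 5 = 0)
position 10: 100 → 1  (bit 4 = 1)
position 5: 011 → 1  (bit 3 = 1)
position 3: 010 → 0  (bit 2 = 0)
position 2: 001 → 1  (bit 1 = 1)
position 0: 000 → 0  (bit 0 = 0)
bits b7..b0 = 10011010 = 154

154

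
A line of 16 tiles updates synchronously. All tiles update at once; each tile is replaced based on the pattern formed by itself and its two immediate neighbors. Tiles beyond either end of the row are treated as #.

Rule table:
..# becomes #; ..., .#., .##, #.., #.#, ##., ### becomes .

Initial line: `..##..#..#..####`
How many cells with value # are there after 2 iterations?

4

iteration 1: .#...#..#..#....
iteration 2: ....#..#..#....#
count of #: 4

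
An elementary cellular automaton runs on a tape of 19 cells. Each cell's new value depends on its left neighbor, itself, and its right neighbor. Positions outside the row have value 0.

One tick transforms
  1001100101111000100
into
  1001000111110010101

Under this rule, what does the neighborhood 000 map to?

At position 14 the neighborhood is 000; the next row has 1 there.

1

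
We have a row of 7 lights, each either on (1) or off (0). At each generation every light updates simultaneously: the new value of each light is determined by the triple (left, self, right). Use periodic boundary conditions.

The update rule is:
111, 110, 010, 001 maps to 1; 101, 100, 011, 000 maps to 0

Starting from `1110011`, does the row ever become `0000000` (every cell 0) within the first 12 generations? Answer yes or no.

no

1110101
1110100
0110101
0010101
0110101  (repeats generation 3; period 2)
generation 12: 0010101
generation 12 is 0010101, still not uniform 0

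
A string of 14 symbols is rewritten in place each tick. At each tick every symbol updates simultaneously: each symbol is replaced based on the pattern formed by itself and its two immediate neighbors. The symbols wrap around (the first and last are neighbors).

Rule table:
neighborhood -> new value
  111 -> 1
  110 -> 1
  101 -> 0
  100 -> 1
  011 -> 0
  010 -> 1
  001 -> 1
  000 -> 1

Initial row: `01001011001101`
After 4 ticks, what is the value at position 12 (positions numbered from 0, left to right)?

tick 1: 01111001110101
tick 2: 00111110110101
tick 3: 11011110010101
tick 4: 11001111110100
position 12 holds 0

0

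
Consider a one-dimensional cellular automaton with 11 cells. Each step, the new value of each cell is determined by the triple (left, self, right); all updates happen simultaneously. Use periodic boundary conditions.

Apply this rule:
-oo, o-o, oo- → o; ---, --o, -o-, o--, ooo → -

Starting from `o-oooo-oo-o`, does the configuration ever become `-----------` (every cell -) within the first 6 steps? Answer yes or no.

ooo--oooooo
--o--o-----
-----------
all cells are - at step 3

yes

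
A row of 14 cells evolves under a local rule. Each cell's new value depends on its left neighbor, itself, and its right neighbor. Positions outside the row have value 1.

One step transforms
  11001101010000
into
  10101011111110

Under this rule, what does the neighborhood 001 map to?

0

At position 3 the neighborhood is 001; the next row has 0 there.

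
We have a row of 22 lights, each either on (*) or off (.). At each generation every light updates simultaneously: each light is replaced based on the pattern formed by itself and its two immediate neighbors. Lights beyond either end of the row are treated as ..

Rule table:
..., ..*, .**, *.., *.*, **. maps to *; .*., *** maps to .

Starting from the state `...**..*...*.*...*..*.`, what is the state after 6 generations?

*******.***.*.***.**.*
*.....***.**.**.*****.
.******.*********...**
**....***.......******
*******.*********....*
*.....***.......*****.

*.....***.......*****.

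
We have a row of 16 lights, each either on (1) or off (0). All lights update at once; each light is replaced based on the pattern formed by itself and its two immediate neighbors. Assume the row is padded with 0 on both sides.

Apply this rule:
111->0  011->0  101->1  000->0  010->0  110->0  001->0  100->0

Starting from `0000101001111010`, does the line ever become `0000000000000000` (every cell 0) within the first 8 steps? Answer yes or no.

step 1: 0000010000000100
step 2: 0000000000000000
all cells are 0 at step 2

yes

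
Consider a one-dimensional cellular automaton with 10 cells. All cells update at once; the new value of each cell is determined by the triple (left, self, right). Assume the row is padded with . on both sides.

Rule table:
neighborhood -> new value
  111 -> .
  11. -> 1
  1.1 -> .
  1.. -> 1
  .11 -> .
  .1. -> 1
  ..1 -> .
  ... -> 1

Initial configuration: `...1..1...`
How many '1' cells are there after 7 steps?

step 1: 11.11.1111
step 2: .1..1....1
step 3: .11.1111.1
step 4: ..1....1.1
step 5: 1.1111.1.1
step 6: 1....1.1.1
step 7: 1111.1.1.1
count of 1: 7

7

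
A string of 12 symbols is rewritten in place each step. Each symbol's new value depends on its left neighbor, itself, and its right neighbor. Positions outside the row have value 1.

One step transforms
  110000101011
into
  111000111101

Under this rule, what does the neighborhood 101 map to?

1

At position 7 the neighborhood is 101; the next row has 1 there.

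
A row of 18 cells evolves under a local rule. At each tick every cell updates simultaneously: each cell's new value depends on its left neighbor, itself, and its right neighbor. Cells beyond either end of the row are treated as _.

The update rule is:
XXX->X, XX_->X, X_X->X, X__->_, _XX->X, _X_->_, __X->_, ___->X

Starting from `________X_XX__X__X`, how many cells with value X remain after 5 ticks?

XXXXXXX__XXX______
XXXXXXX__XXX_XXXXX
XXXXXXX__XXXXXXXXX
XXXXXXX__XXXXXXXXX  (fixed point — unchanged through tick 5)
count of X: 16

16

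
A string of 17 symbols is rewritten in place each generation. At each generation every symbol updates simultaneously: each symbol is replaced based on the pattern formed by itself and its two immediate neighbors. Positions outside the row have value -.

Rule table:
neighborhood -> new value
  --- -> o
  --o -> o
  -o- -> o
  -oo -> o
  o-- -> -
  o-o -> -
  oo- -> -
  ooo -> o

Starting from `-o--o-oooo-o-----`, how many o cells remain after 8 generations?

8

oo-oo-ooo--o-oooo
o--o--oo--oo-ooo-
o-oo-oo--oo--oo--
o-o--o--oo--oo--o
o-o-oo-oo--oo--oo
o-o-o--o--oo--oo-
o-o-o-oo-oo--oo--
o-o-o-o--o--oo--o
count of o: 8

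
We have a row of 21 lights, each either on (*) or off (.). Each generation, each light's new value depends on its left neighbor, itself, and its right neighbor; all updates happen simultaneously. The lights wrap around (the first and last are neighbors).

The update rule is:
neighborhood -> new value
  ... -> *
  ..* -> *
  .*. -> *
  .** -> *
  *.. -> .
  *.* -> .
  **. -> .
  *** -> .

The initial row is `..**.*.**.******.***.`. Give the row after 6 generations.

***..*.*..*......*...
*...**.*.**.******.**
..***..*.*..*......*.
***...**.*.**.******.
*...***..*.*..*......
*.***...**.*.**.*****

*.***...**.*.**.*****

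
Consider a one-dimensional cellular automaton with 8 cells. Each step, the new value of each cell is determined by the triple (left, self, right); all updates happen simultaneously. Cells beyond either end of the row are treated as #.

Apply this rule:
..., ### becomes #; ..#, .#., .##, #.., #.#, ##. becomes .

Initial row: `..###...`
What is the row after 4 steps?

...#..#.
.#......
...####.
.#..##..

.#..##..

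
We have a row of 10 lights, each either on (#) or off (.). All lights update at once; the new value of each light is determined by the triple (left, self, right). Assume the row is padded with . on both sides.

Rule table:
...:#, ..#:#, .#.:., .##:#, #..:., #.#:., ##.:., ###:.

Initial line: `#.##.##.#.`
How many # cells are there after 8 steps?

..#..#....
##..#..###
#..#..##..
..#..##..#
##..##..#.
#..##..#..
..##..#..#
###..#..#.
count of #: 5

5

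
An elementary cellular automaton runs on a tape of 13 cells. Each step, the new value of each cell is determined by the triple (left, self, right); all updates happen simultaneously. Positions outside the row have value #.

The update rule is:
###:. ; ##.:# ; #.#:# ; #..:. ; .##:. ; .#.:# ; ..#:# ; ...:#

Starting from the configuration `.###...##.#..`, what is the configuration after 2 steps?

#.###.##..##.

step 1: #..#.##.###.#
step 2: #.###.##..##.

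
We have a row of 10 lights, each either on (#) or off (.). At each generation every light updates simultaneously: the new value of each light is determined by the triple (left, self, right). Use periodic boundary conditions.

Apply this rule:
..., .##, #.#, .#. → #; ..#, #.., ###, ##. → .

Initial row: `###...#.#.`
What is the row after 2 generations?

..#.###...

#...#.####
..#.###...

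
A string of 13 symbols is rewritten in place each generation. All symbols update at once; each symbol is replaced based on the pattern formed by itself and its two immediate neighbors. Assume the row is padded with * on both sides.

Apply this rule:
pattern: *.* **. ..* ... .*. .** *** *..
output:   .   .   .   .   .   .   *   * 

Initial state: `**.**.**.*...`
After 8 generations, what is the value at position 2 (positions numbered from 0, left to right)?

.

generation 1: *.........*..
generation 2: .*.........*.
generation 3: ..*..........
generation 4: *..*.........
generation 5: .*..*........
generation 6: ..*..*.......
generation 7: *..*..*......
generation 8: .*..*..*.....
position 2 holds .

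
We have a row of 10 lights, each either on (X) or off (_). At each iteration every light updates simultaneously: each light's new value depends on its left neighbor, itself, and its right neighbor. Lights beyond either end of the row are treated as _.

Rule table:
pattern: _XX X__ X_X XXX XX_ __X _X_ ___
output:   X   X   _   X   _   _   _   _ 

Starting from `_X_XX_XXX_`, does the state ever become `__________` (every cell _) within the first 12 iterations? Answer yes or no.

___X__XX_X
____X_X___
_______X__
________X_
_________X
__________
all cells are _ at iteration 6

yes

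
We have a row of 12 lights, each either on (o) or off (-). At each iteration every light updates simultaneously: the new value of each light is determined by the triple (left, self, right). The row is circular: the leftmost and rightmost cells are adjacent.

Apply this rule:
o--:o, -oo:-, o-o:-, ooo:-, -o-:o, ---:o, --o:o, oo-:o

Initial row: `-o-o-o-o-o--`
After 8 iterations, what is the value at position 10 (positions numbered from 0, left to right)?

oo-o-o-o-ooo
-o-o-o-o----
oo-o-o-ooooo
-o-o-o------
oo-o-ooooooo
-o-o--------
oo-ooooooooo
-o----------
position 10 holds -

-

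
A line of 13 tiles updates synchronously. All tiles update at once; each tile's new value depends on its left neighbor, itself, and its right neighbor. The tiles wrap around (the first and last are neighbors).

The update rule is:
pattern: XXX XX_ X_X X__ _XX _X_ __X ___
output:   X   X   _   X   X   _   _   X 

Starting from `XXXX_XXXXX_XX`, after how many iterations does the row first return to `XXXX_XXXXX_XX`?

1

XXXX_XXXXX_XX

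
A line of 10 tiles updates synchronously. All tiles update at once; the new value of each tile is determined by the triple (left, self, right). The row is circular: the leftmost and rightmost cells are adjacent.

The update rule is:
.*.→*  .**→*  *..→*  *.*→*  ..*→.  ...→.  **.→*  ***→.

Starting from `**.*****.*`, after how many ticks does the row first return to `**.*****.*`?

.***...***
**.**..*.*
.*****.***
**...***.*
.**..*.***
****.***.*
...***.***
*..*.***.*
**.***.***
.***.***..
.*.***.**.
.***.*****
**.***...*
.***.**..*
**.*****.*

15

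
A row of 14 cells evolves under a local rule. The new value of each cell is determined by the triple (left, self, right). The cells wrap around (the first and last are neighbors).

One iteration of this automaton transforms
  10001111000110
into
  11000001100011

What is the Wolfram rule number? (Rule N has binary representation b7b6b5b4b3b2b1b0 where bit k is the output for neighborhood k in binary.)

position 5: 111 → 0  (bit 7 = 0)
position 7: 110 → 1  (bit 6 = 1)
position 13: 101 → 1  (bit 5 = 1)
position 1: 100 → 1  (bit 4 = 1)
position 4: 011 → 0  (bit 3 = 0)
position 0: 010 → 1  (bit 2 = 1)
position 3: 001 → 0  (bit 1 = 0)
position 2: 000 → 0  (bit 0 = 0)
bits b7..b0 = 01110100 = 116

116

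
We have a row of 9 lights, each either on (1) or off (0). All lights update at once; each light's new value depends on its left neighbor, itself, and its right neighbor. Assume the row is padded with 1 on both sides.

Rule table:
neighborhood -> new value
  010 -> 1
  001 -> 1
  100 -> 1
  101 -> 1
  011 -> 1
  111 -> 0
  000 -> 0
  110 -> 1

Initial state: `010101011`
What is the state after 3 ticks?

100000110

tick 1: 111111110
tick 2: 000000011
tick 3: 100000110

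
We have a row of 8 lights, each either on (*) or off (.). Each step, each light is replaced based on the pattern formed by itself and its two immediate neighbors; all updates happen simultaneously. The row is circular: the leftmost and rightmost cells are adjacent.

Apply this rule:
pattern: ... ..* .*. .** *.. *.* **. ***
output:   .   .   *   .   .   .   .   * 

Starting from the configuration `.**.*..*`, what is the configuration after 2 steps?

....*..*

step 1: ....*..*
step 2: ....*..*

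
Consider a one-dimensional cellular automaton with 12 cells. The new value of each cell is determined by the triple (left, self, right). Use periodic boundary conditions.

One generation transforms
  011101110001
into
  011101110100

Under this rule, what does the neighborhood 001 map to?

0

At position 10 the neighborhood is 001; the next row has 0 there.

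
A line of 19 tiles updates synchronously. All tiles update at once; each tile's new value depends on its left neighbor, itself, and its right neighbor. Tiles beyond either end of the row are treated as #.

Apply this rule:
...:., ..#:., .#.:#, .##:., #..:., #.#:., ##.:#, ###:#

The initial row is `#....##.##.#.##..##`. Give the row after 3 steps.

step 1: #.....#..#.#..#...#
step 2: #.....#..#.#..#....
step 3: #.....#..#.#..#....

#.....#..#.#..#....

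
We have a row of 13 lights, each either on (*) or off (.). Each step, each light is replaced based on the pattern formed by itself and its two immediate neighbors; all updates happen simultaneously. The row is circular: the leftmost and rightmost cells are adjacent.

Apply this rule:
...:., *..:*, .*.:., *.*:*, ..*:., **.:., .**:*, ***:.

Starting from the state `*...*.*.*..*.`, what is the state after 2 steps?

*.*...*.*.*..

.*...*.*.*..*
*.*...*.*.*..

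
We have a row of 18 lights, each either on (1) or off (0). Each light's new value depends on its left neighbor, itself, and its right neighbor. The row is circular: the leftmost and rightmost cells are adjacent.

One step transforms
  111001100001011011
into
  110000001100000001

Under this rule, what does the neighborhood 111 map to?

1

At position 0 the neighborhood is 111; the next row has 1 there.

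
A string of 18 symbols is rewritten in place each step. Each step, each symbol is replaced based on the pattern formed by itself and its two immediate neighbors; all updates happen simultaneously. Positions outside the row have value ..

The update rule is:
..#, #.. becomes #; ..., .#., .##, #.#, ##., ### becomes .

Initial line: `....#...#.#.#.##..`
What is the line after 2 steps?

..#.....#......#.#

step 1: ...#.#.#........#.
step 2: ..#.....#......#.#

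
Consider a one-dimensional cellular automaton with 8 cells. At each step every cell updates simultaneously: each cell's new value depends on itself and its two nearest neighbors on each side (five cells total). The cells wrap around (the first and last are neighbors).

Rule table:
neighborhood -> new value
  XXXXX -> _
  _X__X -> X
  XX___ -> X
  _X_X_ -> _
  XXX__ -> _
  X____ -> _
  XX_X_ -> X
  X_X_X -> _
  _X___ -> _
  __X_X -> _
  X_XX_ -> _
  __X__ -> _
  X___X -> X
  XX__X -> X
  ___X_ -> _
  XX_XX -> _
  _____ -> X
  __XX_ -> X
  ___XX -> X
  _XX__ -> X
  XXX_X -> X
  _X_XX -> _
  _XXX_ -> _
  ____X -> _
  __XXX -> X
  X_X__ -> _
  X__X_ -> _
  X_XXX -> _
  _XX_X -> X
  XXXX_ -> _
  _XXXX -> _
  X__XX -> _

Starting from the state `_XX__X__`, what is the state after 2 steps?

XXXX___X
____XXXX

____XXXX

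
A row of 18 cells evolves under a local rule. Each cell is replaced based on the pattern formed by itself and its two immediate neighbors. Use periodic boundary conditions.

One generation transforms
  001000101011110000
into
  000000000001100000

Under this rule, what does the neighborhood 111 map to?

At position 11 the neighborhood is 111; the next row has 1 there.

1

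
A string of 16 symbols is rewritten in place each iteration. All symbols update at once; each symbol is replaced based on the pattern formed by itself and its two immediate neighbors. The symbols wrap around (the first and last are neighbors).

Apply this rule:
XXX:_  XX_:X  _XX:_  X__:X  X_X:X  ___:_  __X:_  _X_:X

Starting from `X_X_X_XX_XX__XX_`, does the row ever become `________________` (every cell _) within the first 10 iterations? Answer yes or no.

no

XXXXXX_XX_XX__XX
_____XX_XX_XX___
______XX_XX_XX__
_______XX_XX_XX_
________XX_XX_XX
X________XX_XX_X
XX________XX_XX_
_XX________XX_XX
X_XX________XX_X
XX_XX________XX_
iteration 10 is XX_XX________XX_, still not uniform _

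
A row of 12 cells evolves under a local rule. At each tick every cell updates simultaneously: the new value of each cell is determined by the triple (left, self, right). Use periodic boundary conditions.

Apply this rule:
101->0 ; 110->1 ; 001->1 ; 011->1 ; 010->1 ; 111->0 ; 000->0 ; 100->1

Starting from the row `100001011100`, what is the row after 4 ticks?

110011010111
011111010100
110001010110
111011010110

111011010110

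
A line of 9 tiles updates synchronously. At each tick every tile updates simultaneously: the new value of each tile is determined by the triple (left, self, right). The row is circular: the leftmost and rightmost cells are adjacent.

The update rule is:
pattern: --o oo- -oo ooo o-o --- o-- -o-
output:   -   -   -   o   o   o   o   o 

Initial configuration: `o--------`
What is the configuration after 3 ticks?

o-oooo-oo

tick 1: oooooooo-
tick 2: -oooooo-o
tick 3: o-oooo-oo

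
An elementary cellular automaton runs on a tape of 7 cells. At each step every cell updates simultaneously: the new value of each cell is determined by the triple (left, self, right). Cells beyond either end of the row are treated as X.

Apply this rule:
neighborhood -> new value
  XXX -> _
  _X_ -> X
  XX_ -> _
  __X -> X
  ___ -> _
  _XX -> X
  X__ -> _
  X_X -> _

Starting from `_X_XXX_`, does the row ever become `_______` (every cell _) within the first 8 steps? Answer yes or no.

_X_X___
_X_X__X
_X_X_XX
_X_X_X_
_X_X_X_  (fixed point — unchanged through step 8)
step 8 is _X_X_X_, still not uniform _

no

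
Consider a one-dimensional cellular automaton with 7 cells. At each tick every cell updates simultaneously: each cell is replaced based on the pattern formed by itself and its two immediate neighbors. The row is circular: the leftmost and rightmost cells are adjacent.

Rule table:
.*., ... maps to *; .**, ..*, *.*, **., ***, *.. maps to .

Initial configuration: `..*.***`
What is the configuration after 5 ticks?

..*....

..*....
*.*.***
..*....  (repeats tick 1; period 2)
tick 5: ..*....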